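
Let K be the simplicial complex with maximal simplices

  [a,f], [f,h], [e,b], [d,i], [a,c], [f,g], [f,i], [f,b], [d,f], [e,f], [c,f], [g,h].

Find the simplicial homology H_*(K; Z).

H_0 = Z,  H_1 = Z^4.

Fix the vertex order a < b < c < d < e < f < g < h < i and write every simplex with vertices in increasing order. Then dim K = 1 and the simplices of K are:

  0-simplices (9): a, b, c, d, e, f, g, h, i
  1-simplices (12): ac, af, be, bf, cf, df, di, ef, fg, fh, fi, gh

so the chain groups are C_0 ≅ Z^9, C_1 ≅ Z^12.

The boundary map ∂_1: C_1 → C_0 maps an edge to its endpoints' difference, ∂[p,q] = q − p.
The 9×12 boundary matrix has rank 8 and Smith normal form diag(1,1,1,1,1,1,1,1).

From H_k ≅ ker(∂_k) / im(∂_{k+1}) we obtain:

  H_0: rank C_0 − rank ∂_1 = 9 − 8 = 1, and the invariant factors of ∂_1 are all 1, so H_0 = Z.
  H_1: rank ker ∂_1 − rank ∂_2 = (12 − 8) − 0 = 4, and there is no ∂_2, so H_1 = Z^4.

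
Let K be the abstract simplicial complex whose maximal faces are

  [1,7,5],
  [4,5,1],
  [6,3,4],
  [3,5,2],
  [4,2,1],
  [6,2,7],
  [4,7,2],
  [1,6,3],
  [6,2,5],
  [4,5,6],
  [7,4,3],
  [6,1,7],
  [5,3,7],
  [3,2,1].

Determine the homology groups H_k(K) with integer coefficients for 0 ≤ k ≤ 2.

H_0 = Z,  H_1 = Z^2,  H_2 = Z.

Fix the vertex order 1 < 2 < 3 < 4 < 5 < 6 < 7 and write every simplex with vertices in increasing order. Then dim K = 2 and the simplices of K are:

  0-simplices (7): [1], [2], [3], [4], [5], [6], [7]
  1-simplices (21): [1,2], [1,3], [1,4], [1,5], [1,6], [1,7], [2,3], [2,4], [2,5], [2,6], [2,7], [3,4], [3,5], [3,6], [3,7], [4,5], [4,6], [4,7], [5,6], [5,7], [6,7]
  2-simplices (14): [1,2,3], [1,2,4], [1,3,6], [1,4,5], [1,5,7], [1,6,7], [2,3,5], [2,4,7], [2,5,6], [2,6,7], [3,4,6], [3,4,7], [3,5,7], [4,5,6]

giving chain groups C_0 ≅ Z^7, C_1 ≅ Z^21, C_2 ≅ Z^14.

∂_1: C_1 → C_0 sends each edge [p,q] (with p < q) to q − p. For instance
  ∂[1,4] = [4] − [1].
This gives a 7×21 integer matrix of rank 6; reducing to Smith normal form yields diagonal entries (1,1,1,1,1,1).

Boundary ∂_2: C_2 → C_1 maps a triangle to the signed sum of its edges. For instance
  ∂[1,2,4] = [2,4] − [1,4] + [1,2],
  ∂[4,5,6] = [5,6] − [4,6] + [4,5].
As a 21×14 matrix over Z this has rank 13, with invariant factors (1,1,1,1,1,1,1,1,1,1,1,1,1).

Now H_k = ker ∂_k / im ∂_{k+1}, so:

  H_0: rank C_0 − rank ∂_1 = 7 − 6 = 1, and the invariant factors of ∂_1 are all 1, so H_0 ≅ Z.
  H_1: rank ker ∂_1 − rank ∂_2 = (21 − 6) − 13 = 2, and the invariant factors of ∂_2 are all 1, so H_1 ≅ Z^2.
  H_2: rank ker ∂_2 − rank ∂_3 = (14 − 13) − 0 = 1, and there is no ∂_3, so H_2 ≅ Z.

(K is a triangulation of the torus T^2.)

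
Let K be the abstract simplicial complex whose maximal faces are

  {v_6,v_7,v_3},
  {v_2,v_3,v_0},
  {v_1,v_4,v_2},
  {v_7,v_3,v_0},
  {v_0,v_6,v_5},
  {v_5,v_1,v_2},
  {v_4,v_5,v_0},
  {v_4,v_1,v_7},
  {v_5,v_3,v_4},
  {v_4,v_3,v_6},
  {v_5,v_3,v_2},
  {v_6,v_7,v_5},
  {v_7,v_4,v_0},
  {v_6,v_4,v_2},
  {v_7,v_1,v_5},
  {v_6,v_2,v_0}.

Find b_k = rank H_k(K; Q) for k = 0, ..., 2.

We work with the vertex ordering v_0 < v_1 < v_2 < v_3 < v_4 < v_5 < v_6 < v_7. The simplices of K, each written with vertices in increasing order, are:

  0-simplices (8): [v_0], [v_1], [v_2], [v_3], [v_4], [v_5], [v_6], [v_7]
  1-simplices (24): (24 of them)
  2-simplices (16): (16 of them)

giving chain groups C_0 ≅ Z^8, C_1 ≅ Z^24, C_2 ≅ Z^16.

Boundary ∂_1: C_1 → C_0 is given by ∂[p,q] = [q] − [p].
This gives a 8×24 integer matrix of rank 7; reducing to Smith normal form yields diagonal entries (1,1,1,1,1,1,1).

The boundary map ∂_2: C_2 → C_1 sends each 2-simplex [p,q,r] to [q,r] − [p,r] + [p,q]. For instance
  ∂[v_0,v_4,v_7] = [v_4,v_7] − [v_0,v_7] + [v_0,v_4],
  ∂[v_1,v_2,v_4] = [v_2,v_4] − [v_1,v_4] + [v_1,v_2].
The resulting 24×16 matrix has rank 15, and its Smith normal form has invariant factors (1,1,1,1,1,1,1,1,1,1,1,1,1,1,1).

From H_k ≅ ker(∂_k) / im(∂_{k+1}) we obtain:

  H_0: rank C_0 − rank ∂_1 = 8 − 7 = 1, and the invariant factors of ∂_1 are all 1, so H_0 ≅ Z.
  H_1: rank ker ∂_1 − rank ∂_2 = (24 − 7) − 15 = 2, and the invariant factors of ∂_2 are all 1, so H_1 ≅ Z^2.
  H_2: rank ker ∂_2 − rank ∂_3 = (16 − 15) − 0 = 1, and there is no ∂_3, so H_2 ≅ Z.

As a check, the Euler characteristic is 8 − 24 + 16 = 0, which agrees with 1 − 2 + 1 = 0.
(K is a triangulation of the torus T^2.)

Hence the Betti numbers are b_0 = 1, b_1 = 2, b_2 = 1.

b_0 = 1, b_1 = 2, b_2 = 1.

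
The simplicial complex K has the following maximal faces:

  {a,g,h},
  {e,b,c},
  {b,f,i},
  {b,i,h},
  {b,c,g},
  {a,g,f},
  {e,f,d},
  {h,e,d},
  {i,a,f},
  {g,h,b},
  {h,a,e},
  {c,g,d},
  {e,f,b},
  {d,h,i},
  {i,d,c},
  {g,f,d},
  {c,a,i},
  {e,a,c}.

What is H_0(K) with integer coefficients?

Fix the vertex order a < b < c < d < e < f < g < h < i and write every simplex with vertices in increasing order. Then dim K = 2 and the simplices of K are:

  0-simplices (9): a, b, c, d, e, f, g, h, i
  1-simplices (27): ac, ae, af, ag, ah, ai, bc, be, bf, bg, bh, bi, cd, ce, cg, ci, de, df, dg, dh, di, ef, eh, fg, fi, gh, hi
  2-simplices (18): ace, aci, aeh, afg, afi, agh, bce, bcg, bef, bfi, bgh, bhi, cdg, cdi, def, deh, dfg, dhi

giving chain groups C_0 ≅ Z^9, C_1 ≅ Z^27, C_2 ≅ Z^18.

The boundary map ∂_1: C_1 → C_0 maps an edge to its endpoints' difference, ∂[p,q] = q − p. For instance
  ∂gh = h − g.
The 9×27 boundary matrix has rank 8 and Smith normal form diag(1,1,1,1,1,1,1,1).

The boundary map ∂_2: C_2 → C_1 sends each 2-simplex [p,q,r] to [q,r] − [p,r] + [p,q]. For instance
  ∂bhi = hi − bi + bh,
  ∂bcg = cg − bg + bc.
As a 27×18 matrix over Z this has rank 17, with invariant factors (1,1,1,1,1,1,1,1,1,1,1,1,1,1,1,1,1).

Now H_k = ker ∂_k / im ∂_{k+1}, so:

  H_0: rank C_0 − rank ∂_1 = 9 − 8 = 1, and the invariant factors of ∂_1 are all 1, so H_0 = Z.

(K is a triangulation of the torus T^2.)

H_0 ≅ Z.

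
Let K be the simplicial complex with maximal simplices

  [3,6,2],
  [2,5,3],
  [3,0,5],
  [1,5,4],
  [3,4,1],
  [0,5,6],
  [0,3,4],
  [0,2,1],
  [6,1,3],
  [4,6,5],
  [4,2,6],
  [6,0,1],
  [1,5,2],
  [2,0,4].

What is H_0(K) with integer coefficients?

H_0 ≅ Z.

Fix the vertex order 0 < 1 < 2 < 3 < 4 < 5 < 6 and write every simplex with vertices in increasing order. Then dim K = 2 and the simplices of K are:

  0-simplices (7): [0], [1], [2], [3], [4], [5], [6]
  1-simplices (21): [0,1], [0,2], [0,3], [0,4], [0,5], [0,6], [1,2], [1,3], [1,4], [1,5], [1,6], [2,3], [2,4], [2,5], [2,6], [3,4], [3,5], [3,6], [4,5], [4,6], [5,6]
  2-simplices (14): [0,1,2], [0,1,6], [0,2,4], [0,3,4], [0,3,5], [0,5,6], [1,2,5], [1,3,4], [1,3,6], [1,4,5], [2,3,5], [2,3,6], [2,4,6], [4,5,6]

so the chain groups are C_0 ≅ Z^7, C_1 ≅ Z^21, C_2 ≅ Z^14.

The boundary map ∂_1: C_1 → C_0 is given by ∂[p,q] = [q] − [p].
This gives a 7×21 integer matrix of rank 6; reducing to Smith normal form yields diagonal entries (1,1,1,1,1,1).

The boundary map ∂_2: C_2 → C_1 sends each 2-simplex [p,q,r] to [q,r] − [p,r] + [p,q]. For instance
  ∂[4,5,6] = [5,6] − [4,6] + [4,5],
  ∂[0,5,6] = [5,6] − [0,6] + [0,5].
The 21×14 boundary matrix has rank 13 and Smith normal form diag(1,1,1,1,1,1,1,1,1,1,1,1,1).

Computing H_k = (kernel of ∂_k) / (image of ∂_{k+1}):

  H_0: rank C_0 − rank ∂_1 = 7 − 6 = 1, and the invariant factors of ∂_1 are all 1, so H_0 = Z.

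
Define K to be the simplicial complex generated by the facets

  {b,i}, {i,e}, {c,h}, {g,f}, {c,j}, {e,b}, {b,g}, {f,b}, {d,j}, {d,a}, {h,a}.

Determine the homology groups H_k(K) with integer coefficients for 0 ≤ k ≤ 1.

Order the vertices as a < b < c < d < e < f < g < h < i < j. Listing each simplex with vertices in this order, K has dimension 1 with simplices:

  0-simplices (10): a, b, c, d, e, f, g, h, i, j
  1-simplices (11): ad, ah, be, bf, bg, bi, ch, cj, dj, ei, fg

giving chain groups C_0 ≅ Z^10, C_1 ≅ Z^11.

Boundary ∂_1: C_1 → C_0 is given by ∂[p,q] = [q] − [p].
This gives a 10×11 integer matrix of rank 8; reducing to Smith normal form yields diagonal entries (1,1,1,1,1,1,1,1).

Now H_k = ker ∂_k / im ∂_{k+1}, so:

  H_0: rank C_0 − rank ∂_1 = 10 − 8 = 2, and the invariant factors of ∂_1 are all 1, so H_0 ≅ Z^2.
  H_1: rank ker ∂_1 − rank ∂_2 = (11 − 8) − 0 = 3, and there is no ∂_2, so H_1 ≅ Z^3.

H_0 = Z^2,  H_1 = Z^3.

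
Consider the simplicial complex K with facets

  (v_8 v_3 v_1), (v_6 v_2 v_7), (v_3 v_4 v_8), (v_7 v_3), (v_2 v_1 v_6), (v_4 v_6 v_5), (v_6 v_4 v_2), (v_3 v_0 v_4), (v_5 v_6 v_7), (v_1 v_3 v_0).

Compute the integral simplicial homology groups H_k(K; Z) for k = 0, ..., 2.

We work with the vertex ordering v_0 < v_1 < v_2 < v_3 < v_4 < v_5 < v_6 < v_7 < v_8. The simplices of K, each written with vertices in increasing order, are:

  0-simplices (9): [v_0], [v_1], [v_2], [v_3], [v_4], [v_5], [v_6], [v_7], [v_8]
  1-simplices (19): (19 of them)
  2-simplices (9): [v_0,v_1,v_3], [v_0,v_3,v_4], [v_1,v_2,v_6], [v_1,v_3,v_8], [v_2,v_4,v_6], [v_2,v_6,v_7], [v_3,v_4,v_8], [v_4,v_5,v_6], [v_5,v_6,v_7]

Hence C_0 ≅ Z^9, C_1 ≅ Z^19, C_2 ≅ Z^9.

The boundary map ∂_1: C_1 → C_0 maps an edge to its endpoints' difference, ∂[p,q] = q − p.
As a 9×19 matrix over Z this has rank 8, with invariant factors (1,1,1,1,1,1,1,1).

Boundary ∂_2: C_2 → C_1 maps a triangle to the signed sum of its edges. For instance
  ∂[v_0,v_3,v_4] = [v_3,v_4] − [v_0,v_4] + [v_0,v_3],
  ∂[v_1,v_2,v_6] = [v_2,v_6] − [v_1,v_6] + [v_1,v_2].
The resulting 19×9 matrix has rank 9, and its Smith normal form has invariant factors (1,1,1,1,1,1,1,1,1).

From H_k ≅ ker(∂_k) / im(∂_{k+1}) we obtain:

  H_0: rank C_0 − rank ∂_1 = 9 − 8 = 1, and the invariant factors of ∂_1 are all 1, so H_0 = Z.
  H_1: rank ker ∂_1 − rank ∂_2 = (19 − 8) − 9 = 2, and the invariant factors of ∂_2 are all 1, so H_1 = Z^2.
  H_2: rank ker ∂_2 − rank ∂_3 = (9 − 9) − 0 = 0, and there is no ∂_3, so H_2 = 0.

H_0 ≅ Z,  H_1 ≅ Z^2,  H_2 = 0.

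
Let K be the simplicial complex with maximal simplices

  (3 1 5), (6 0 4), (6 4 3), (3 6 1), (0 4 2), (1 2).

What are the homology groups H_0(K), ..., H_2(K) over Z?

Take the total order 0 < 1 < 2 < 3 < 4 < 5 < 6 on the vertex set. Then K (dimension 2) consists of the simplices:

  0-simplices (7): [0], [1], [2], [3], [4], [5], [6]
  1-simplices (12): [0,2], [0,4], [0,6], [1,2], [1,3], [1,5], [1,6], [2,4], [3,4], [3,5], [3,6], [4,6]
  2-simplices (5): [0,2,4], [0,4,6], [1,3,5], [1,3,6], [3,4,6]

Hence C_0 ≅ Z^7, C_1 ≅ Z^12, C_2 ≅ Z^5.

Boundary ∂_1: C_1 → C_0 is given by ∂[p,q] = [q] − [p].
The resulting 7×12 matrix has rank 6, and its Smith normal form has invariant factors (1,1,1,1,1,1).

The boundary map ∂_2: C_2 → C_1 maps a triangle to the signed sum of its edges. For instance
  ∂[0,2,4] = [2,4] − [0,4] + [0,2],
  ∂[0,4,6] = [4,6] − [0,6] + [0,4].
The 12×5 boundary matrix has rank 5 and Smith normal form diag(1,1,1,1,1).

Computing H_k = (kernel of ∂_k) / (image of ∂_{k+1}):

  H_0: rank C_0 − rank ∂_1 = 7 − 6 = 1, and the invariant factors of ∂_1 are all 1, so H_0 ≅ Z.
  H_1: rank ker ∂_1 − rank ∂_2 = (12 − 6) − 5 = 1, and the invariant factors of ∂_2 are all 1, so H_1 ≅ Z.
  H_2: rank ker ∂_2 − rank ∂_3 = (5 − 5) − 0 = 0, and there is no ∂_3, so H_2 ≅ 0.

H_0 ≅ Z,  H_1 ≅ Z,  H_2 = 0.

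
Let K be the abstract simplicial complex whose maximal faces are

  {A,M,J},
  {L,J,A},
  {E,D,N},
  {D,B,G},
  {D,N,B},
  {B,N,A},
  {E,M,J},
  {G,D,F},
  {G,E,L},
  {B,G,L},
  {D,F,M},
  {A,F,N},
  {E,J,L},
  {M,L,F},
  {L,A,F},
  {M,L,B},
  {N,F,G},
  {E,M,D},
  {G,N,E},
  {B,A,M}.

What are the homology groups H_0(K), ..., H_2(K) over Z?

H_0 ≅ Z,  H_1 ≅ Z ⊕ Z/2,  H_2 = 0.

Fix the vertex order A < B < D < E < F < G < J < L < M < N and write every simplex with vertices in increasing order. Then dim K = 2 and the simplices of K are:

  0-simplices (10): A, B, D, E, F, G, J, L, M, N
  1-simplices (30): AB, AF, AJ, AL, AM, AN, BD, BG, BL, BM, BN, DE, DF, DG, DM, DN, EG, EJ, EL, EM, EN, FG, FL, FM, FN, GL, GN, JL, JM, LM
  2-simplices (20): ABM, ABN, AFL, AFN, AJL, AJM, BDG, BDN, BGL, BLM, DEM, DEN, DFG, DFM, EGL, EGN, EJL, EJM, FGN, FLM

so the chain groups are C_0 ≅ Z^10, C_1 ≅ Z^30, C_2 ≅ Z^20.

Boundary ∂_1: C_1 → C_0 is given by ∂[p,q] = [q] − [p]. For instance
  ∂DG = G − D.
As a 10×30 matrix over Z this has rank 9, with invariant factors (1,1,1,1,1,1,1,1,1).

∂_2: C_2 → C_1 sends each 2-simplex [p,q,r] to [q,r] − [p,r] + [p,q]. For instance
  ∂BLM = LM − BM + BL,
  ∂EGN = GN − EN + EG.
The 30×20 boundary matrix has rank 20 and Smith normal form diag(1,1,1,1,1,1,1,1,1,1,1,1,1,1,1,1,1,1,1,2).

Reading off H_k = ker ∂_k / im ∂_{k+1}:

  H_0: rank C_0 − rank ∂_1 = 10 − 9 = 1, and the invariant factors of ∂_1 are all 1, so H_0 ≅ Z.
  H_1: rank ker ∂_1 − rank ∂_2 = (30 − 9) − 20 = 1, and ∂_2 has invariant factor 2 > 1, so H_1 ≅ Z ⊕ Z/2.
  H_2: rank ker ∂_2 − rank ∂_3 = (20 − 20) − 0 = 0, and there is no ∂_3, so H_2 ≅ 0.

(K is a triangulation of the Klein bottle.)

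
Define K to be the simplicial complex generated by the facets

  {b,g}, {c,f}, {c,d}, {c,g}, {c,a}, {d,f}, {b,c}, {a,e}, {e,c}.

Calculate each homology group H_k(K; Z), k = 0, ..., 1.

H_0 = Z,  H_1 = Z^3.

Fix the vertex order a < b < c < d < e < f < g and write every simplex with vertices in increasing order. Then dim K = 1 and the simplices of K are:

  0-simplices (7): a, b, c, d, e, f, g
  1-simplices (9): ac, ae, bc, bg, cd, ce, cf, cg, df

giving chain groups C_0 ≅ Z^7, C_1 ≅ Z^9.

The boundary map ∂_1: C_1 → C_0 sends each edge [p,q] (with p < q) to q − p. For instance
  ∂ae = e − a.
As a 7×9 matrix over Z this has rank 6, with invariant factors (1,1,1,1,1,1).

Computing H_k = (kernel of ∂_k) / (image of ∂_{k+1}):

  H_0: rank C_0 − rank ∂_1 = 7 − 6 = 1, and the invariant factors of ∂_1 are all 1, so H_0 ≅ Z.
  H_1: rank ker ∂_1 − rank ∂_2 = (9 − 6) − 0 = 3, and there is no ∂_2, so H_1 ≅ Z^3.

(K is a triangulation of a wedge of 3 circles.)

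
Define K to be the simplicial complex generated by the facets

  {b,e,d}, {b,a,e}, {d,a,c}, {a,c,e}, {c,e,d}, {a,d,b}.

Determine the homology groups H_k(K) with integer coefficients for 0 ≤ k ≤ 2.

Order the vertices as a < b < c < d < e. Listing each simplex with vertices in this order, K has dimension 2 with simplices:

  0-simplices (5): a, b, c, d, e
  1-simplices (9): ab, ac, ad, ae, bd, be, cd, ce, de
  2-simplices (6): abd, abe, acd, ace, bde, cde

so the chain groups are C_0 ≅ Z^5, C_1 ≅ Z^9, C_2 ≅ Z^6.

∂_1: C_1 → C_0 sends each edge [p,q] (with p < q) to q − p.
This gives a 5×9 integer matrix of rank 4; reducing to Smith normal form yields diagonal entries (1,1,1,1).

The boundary map ∂_2: C_2 → C_1 acts by ∂[p,q,r] = [q,r] − [p,r] + [p,q]. For instance
  ∂ace = ce − ae + ac,
  ∂abd = bd − ad + ab.
The resulting 9×6 matrix has rank 5, and its Smith normal form has invariant factors (1,1,1,1,1).

Reading off H_k = ker ∂_k / im ∂_{k+1}:

  H_0: rank C_0 − rank ∂_1 = 5 − 4 = 1, and the invariant factors of ∂_1 are all 1, so H_0 = Z.
  H_1: rank ker ∂_1 − rank ∂_2 = (9 − 4) − 5 = 0, and the invariant factors of ∂_2 are all 1, so H_1 = 0.
  H_2: rank ker ∂_2 − rank ∂_3 = (6 − 5) − 0 = 1, and there is no ∂_3, so H_2 = Z.

(K is a triangulation of the 2-sphere S^2.)

H_0 = Z,  H_1 = 0,  H_2 = Z.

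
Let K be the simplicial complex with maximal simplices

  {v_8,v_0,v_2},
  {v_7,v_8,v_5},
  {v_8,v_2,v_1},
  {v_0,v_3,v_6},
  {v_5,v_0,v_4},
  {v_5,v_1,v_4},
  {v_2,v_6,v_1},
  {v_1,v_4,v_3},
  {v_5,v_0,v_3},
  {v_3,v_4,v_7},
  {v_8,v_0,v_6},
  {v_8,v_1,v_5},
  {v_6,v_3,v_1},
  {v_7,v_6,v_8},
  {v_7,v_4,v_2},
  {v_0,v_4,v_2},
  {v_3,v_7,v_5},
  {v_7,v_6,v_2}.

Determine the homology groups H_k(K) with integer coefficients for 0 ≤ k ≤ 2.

Order the vertices as v_0 < v_1 < v_2 < v_3 < v_4 < v_5 < v_6 < v_7 < v_8. Listing each simplex with vertices in this order, K has dimension 2 with simplices:

  0-simplices (9): [v_0], [v_1], [v_2], [v_3], [v_4], [v_5], [v_6], [v_7], [v_8]
  1-simplices (27): (27 of them)
  2-simplices (18): (18 of them)

Hence C_0 ≅ Z^9, C_1 ≅ Z^27, C_2 ≅ Z^18.

The boundary map ∂_1: C_1 → C_0 sends each edge [p,q] (with p < q) to q − p. For instance
  ∂[v_4,v_5] = [v_5] − [v_4].
This gives a 9×27 integer matrix of rank 8; reducing to Smith normal form yields diagonal entries (1,1,1,1,1,1,1,1).

The boundary map ∂_2: C_2 → C_1 acts by ∂[p,q,r] = [q,r] − [p,r] + [p,q]. For instance
  ∂[v_1,v_5,v_8] = [v_5,v_8] − [v_1,v_8] + [v_1,v_5],
  ∂[v_1,v_2,v_8] = [v_2,v_8] − [v_1,v_8] + [v_1,v_2].
The resulting 27×18 matrix has rank 18, and its Smith normal form has invariant factors (1,1,1,1,1,1,1,1,1,1,1,1,1,1,1,1,1,2).

Now H_k = ker ∂_k / im ∂_{k+1}, so:

  H_0: rank C_0 − rank ∂_1 = 9 − 8 = 1, and the invariant factors of ∂_1 are all 1, so H_0 ≅ Z.
  H_1: rank ker ∂_1 − rank ∂_2 = (27 − 8) − 18 = 1, and ∂_2 has invariant factor 2 > 1, so H_1 ≅ Z ⊕ Z_2.
  H_2: rank ker ∂_2 − rank ∂_3 = (18 − 18) − 0 = 0, and there is no ∂_3, so H_2 ≅ 0.

As a check, the Euler characteristic is 9 − 27 + 18 = 0, which agrees with 1 − 1 + 0 = 0.

H_0 ≅ Z,  H_1 ≅ Z ⊕ Z_2,  H_2 = 0.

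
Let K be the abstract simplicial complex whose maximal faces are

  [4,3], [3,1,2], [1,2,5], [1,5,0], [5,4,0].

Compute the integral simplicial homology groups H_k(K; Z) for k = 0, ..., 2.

H_0 ≅ Z,  H_1 ≅ Z,  H_2 = 0.

Fix the vertex order 0 < 1 < 2 < 3 < 4 < 5 and write every simplex with vertices in increasing order. Then dim K = 2 and the simplices of K are:

  0-simplices (6): [0], [1], [2], [3], [4], [5]
  1-simplices (10): [0,1], [0,4], [0,5], [1,2], [1,3], [1,5], [2,3], [2,5], [3,4], [4,5]
  2-simplices (4): [0,1,5], [0,4,5], [1,2,3], [1,2,5]

Hence C_0 ≅ Z^6, C_1 ≅ Z^10, C_2 ≅ Z^4.

∂_1: C_1 → C_0 sends each edge [p,q] (with p < q) to q − p.
The 6×10 boundary matrix has rank 5 and Smith normal form diag(1,1,1,1,1).

The boundary map ∂_2: C_2 → C_1 acts by ∂[p,q,r] = [q,r] − [p,r] + [p,q]. For instance
  ∂[1,2,3] = [2,3] − [1,3] + [1,2],
  ∂[1,2,5] = [2,5] − [1,5] + [1,2].
The resulting 10×4 matrix has rank 4, and its Smith normal form has invariant factors (1,1,1,1).

Computing H_k = (kernel of ∂_k) / (image of ∂_{k+1}):

  H_0: rank C_0 − rank ∂_1 = 6 − 5 = 1, and the invariant factors of ∂_1 are all 1, so H_0 = Z.
  H_1: rank ker ∂_1 − rank ∂_2 = (10 − 5) − 4 = 1, and the invariant factors of ∂_2 are all 1, so H_1 = Z.
  H_2: rank ker ∂_2 − rank ∂_3 = (4 − 4) − 0 = 0, and there is no ∂_3, so H_2 = 0.

As a check, the Euler characteristic is 6 − 10 + 4 = 0, which agrees with 1 − 1 + 0 = 0.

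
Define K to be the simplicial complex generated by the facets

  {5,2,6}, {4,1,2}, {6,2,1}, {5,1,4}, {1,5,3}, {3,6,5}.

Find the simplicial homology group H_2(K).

H_2 = 0.

Fix the vertex order 1 < 2 < 3 < 4 < 5 < 6 and write every simplex with vertices in increasing order. Then dim K = 2 and the simplices of K are:

  0-simplices (6): [1], [2], [3], [4], [5], [6]
  1-simplices (12): [1,2], [1,3], [1,4], [1,5], [1,6], [2,4], [2,5], [2,6], [3,5], [3,6], [4,5], [5,6]
  2-simplices (6): [1,2,4], [1,2,6], [1,3,5], [1,4,5], [2,5,6], [3,5,6]

giving chain groups C_0 ≅ Z^6, C_1 ≅ Z^12, C_2 ≅ Z^6.

∂_1: C_1 → C_0 is given by ∂[p,q] = [q] − [p]. For instance
  ∂[2,4] = [4] − [2].
The 6×12 boundary matrix has rank 5 and Smith normal form diag(1,1,1,1,1).

∂_2: C_2 → C_1 acts by ∂[p,q,r] = [q,r] − [p,r] + [p,q]. For instance
  ∂[1,4,5] = [4,5] − [1,5] + [1,4],
  ∂[1,2,6] = [2,6] − [1,6] + [1,2].
As a 12×6 matrix over Z this has rank 6, with invariant factors (1,1,1,1,1,1).

Computing H_k = (kernel of ∂_k) / (image of ∂_{k+1}):

  H_2: rank ker ∂_2 − rank ∂_3 = (6 − 6) − 0 = 0, and there is no ∂_3, so H_2 = 0.

(K is a triangulation of the cylinder S^1 x I.)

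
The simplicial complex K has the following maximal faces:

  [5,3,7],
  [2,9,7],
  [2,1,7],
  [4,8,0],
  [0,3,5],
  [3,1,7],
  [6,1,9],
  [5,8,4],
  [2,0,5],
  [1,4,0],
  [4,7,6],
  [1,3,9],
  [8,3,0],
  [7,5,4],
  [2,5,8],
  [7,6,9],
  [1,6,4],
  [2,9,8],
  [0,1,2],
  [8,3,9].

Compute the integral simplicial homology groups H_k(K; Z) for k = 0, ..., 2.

We work with the vertex ordering 0 < 1 < 2 < 3 < 4 < 5 < 6 < 7 < 8 < 9. The simplices of K, each written with vertices in increasing order, are:

  0-simplices (10): [0], [1], [2], [3], [4], [5], [6], [7], [8], [9]
  1-simplices (30): (30 of them)
  2-simplices (20): (20 of them)

giving chain groups C_0 ≅ Z^10, C_1 ≅ Z^30, C_2 ≅ Z^20.

Boundary ∂_1: C_1 → C_0 is given by ∂[p,q] = [q] − [p].
The 10×30 boundary matrix has rank 9 and Smith normal form diag(1,1,1,1,1,1,1,1,1).

Boundary ∂_2: C_2 → C_1 maps a triangle to the signed sum of its edges. For instance
  ∂[1,2,7] = [2,7] − [1,7] + [1,2],
  ∂[2,7,9] = [7,9] − [2,9] + [2,7].
The resulting 30×20 matrix has rank 20, and its Smith normal form has invariant factors (1,1,1,1,1,1,1,1,1,1,1,1,1,1,1,1,1,1,1,2).

Now H_k = ker ∂_k / im ∂_{k+1}, so:

  H_0: rank C_0 − rank ∂_1 = 10 − 9 = 1, and the invariant factors of ∂_1 are all 1, so H_0 ≅ Z.
  H_1: rank ker ∂_1 − rank ∂_2 = (30 − 9) − 20 = 1, and ∂_2 has invariant factor 2 > 1, so H_1 ≅ Z ⊕ Z/2Z.
  H_2: rank ker ∂_2 − rank ∂_3 = (20 − 20) − 0 = 0, and there is no ∂_3, so H_2 ≅ 0.

As a check, the Euler characteristic is 10 − 30 + 20 = 0, which agrees with 1 − 1 + 0 = 0.

H_0 ≅ Z,  H_1 ≅ Z ⊕ Z/2Z,  H_2 = 0.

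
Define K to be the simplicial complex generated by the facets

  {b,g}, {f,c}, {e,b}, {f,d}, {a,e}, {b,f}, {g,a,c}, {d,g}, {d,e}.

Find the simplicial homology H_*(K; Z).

H_0 ≅ Z,  H_1 ≅ Z^4,  H_2 = 0.

Fix the vertex order a < b < c < d < e < f < g and write every simplex with vertices in increasing order. Then dim K = 2 and the simplices of K are:

  0-simplices (7): a, b, c, d, e, f, g
  1-simplices (11): ac, ae, ag, be, bf, bg, cf, cg, de, df, dg
  2-simplices (1): acg

giving chain groups C_0 ≅ Z^7, C_1 ≅ Z^11, C_2 ≅ Z^1.

The boundary map ∂_1: C_1 → C_0 maps an edge to its endpoints' difference, ∂[p,q] = q − p. For instance
  ∂de = e − d.
The resulting 7×11 matrix has rank 6, and its Smith normal form has invariant factors (1,1,1,1,1,1).

The boundary map ∂_2: C_2 → C_1 maps a triangle to the signed sum of its edges. For instance
  ∂acg = cg − ag + ac.
The 11×1 boundary matrix has rank 1 and Smith normal form diag(1).

Reading off H_k = ker ∂_k / im ∂_{k+1}:

  H_0: rank C_0 − rank ∂_1 = 7 − 6 = 1, and the invariant factors of ∂_1 are all 1, so H_0 ≅ Z.
  H_1: rank ker ∂_1 − rank ∂_2 = (11 − 6) − 1 = 4, and the invariant factors of ∂_2 are all 1, so H_1 ≅ Z^4.
  H_2: rank ker ∂_2 − rank ∂_3 = (1 − 1) − 0 = 0, and there is no ∂_3, so H_2 ≅ 0.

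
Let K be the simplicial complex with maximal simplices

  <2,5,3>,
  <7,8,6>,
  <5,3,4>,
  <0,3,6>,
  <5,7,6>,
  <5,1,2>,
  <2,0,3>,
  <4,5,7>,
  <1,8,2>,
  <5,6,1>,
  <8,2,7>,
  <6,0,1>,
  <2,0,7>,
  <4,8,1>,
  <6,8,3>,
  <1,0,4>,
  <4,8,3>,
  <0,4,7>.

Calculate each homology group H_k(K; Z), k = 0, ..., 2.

Take the total order 0 < 1 < 2 < 3 < 4 < 5 < 6 < 7 < 8 on the vertex set. Then K (dimension 2) consists of the simplices:

  0-simplices (9): [0], [1], [2], [3], [4], [5], [6], [7], [8]
  1-simplices (27): (27 of them)
  2-simplices (18): [0,1,4], [0,1,6], [0,2,3], [0,2,7], [0,3,6], [0,4,7], [1,2,5], [1,2,8], [1,4,8], [1,5,6], [2,3,5], [2,7,8], [3,4,5], [3,4,8], [3,6,8], [4,5,7], [5,6,7], [6,7,8]

so the chain groups are C_0 ≅ Z^9, C_1 ≅ Z^27, C_2 ≅ Z^18.

∂_1: C_1 → C_0 is given by ∂[p,q] = [q] − [p]. For instance
  ∂[3,4] = [4] − [3].
This gives a 9×27 integer matrix of rank 8; reducing to Smith normal form yields diagonal entries (1,1,1,1,1,1,1,1).

The boundary map ∂_2: C_2 → C_1 sends each 2-simplex [p,q,r] to [q,r] − [p,r] + [p,q]. For instance
  ∂[0,1,6] = [1,6] − [0,6] + [0,1],
  ∂[3,4,5] = [4,5] − [3,5] + [3,4].
This gives a 27×18 integer matrix of rank 17; reducing to Smith normal form yields diagonal entries (1,1,1,1,1,1,1,1,1,1,1,1,1,1,1,1,1).

From H_k ≅ ker(∂_k) / im(∂_{k+1}) we obtain:

  H_0: rank C_0 − rank ∂_1 = 9 − 8 = 1, and the invariant factors of ∂_1 are all 1, so H_0 ≅ Z.
  H_1: rank ker ∂_1 − rank ∂_2 = (27 − 8) − 17 = 2, and the invariant factors of ∂_2 are all 1, so H_1 ≅ Z^2.
  H_2: rank ker ∂_2 − rank ∂_3 = (18 − 17) − 0 = 1, and there is no ∂_3, so H_2 ≅ Z.

H_0 ≅ Z,  H_1 ≅ Z^2,  H_2 ≅ Z.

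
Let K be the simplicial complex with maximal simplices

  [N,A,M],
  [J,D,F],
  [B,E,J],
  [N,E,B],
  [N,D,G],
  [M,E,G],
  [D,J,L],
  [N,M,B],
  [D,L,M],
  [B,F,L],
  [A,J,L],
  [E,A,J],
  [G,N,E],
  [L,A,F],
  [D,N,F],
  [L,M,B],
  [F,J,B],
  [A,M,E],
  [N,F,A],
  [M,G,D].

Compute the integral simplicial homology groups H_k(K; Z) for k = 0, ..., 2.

We work with the vertex ordering A < B < D < E < F < G < J < L < M < N. The simplices of K, each written with vertices in increasing order, are:

  0-simplices (10): A, B, D, E, F, G, J, L, M, N
  1-simplices (30): AE, AF, AJ, AL, AM, AN, BE, BF, BJ, BL, BM, BN, DF, DG, DJ, DL, DM, DN, EG, EJ, EM, EN, FJ, FL, FN, GM, GN, JL, LM, MN
  2-simplices (20): AEJ, AEM, AFL, AFN, AJL, AMN, BEJ, BEN, BFJ, BFL, BLM, BMN, DFJ, DFN, DGM, DGN, DJL, DLM, EGM, EGN

Hence C_0 ≅ Z^10, C_1 ≅ Z^30, C_2 ≅ Z^20.

The boundary map ∂_1: C_1 → C_0 maps an edge to its endpoints' difference, ∂[p,q] = q − p. For instance
  ∂AE = E − A.
As a 10×30 matrix over Z this has rank 9, with invariant factors (1,1,1,1,1,1,1,1,1).

The boundary map ∂_2: C_2 → C_1 maps a triangle to the signed sum of its edges. For instance
  ∂DJL = JL − DL + DJ,
  ∂BLM = LM − BM + BL.
This gives a 30×20 integer matrix of rank 20; reducing to Smith normal form yields diagonal entries (1,1,1,1,1,1,1,1,1,1,1,1,1,1,1,1,1,1,1,2).

Reading off H_k = ker ∂_k / im ∂_{k+1}:

  H_0: rank C_0 − rank ∂_1 = 10 − 9 = 1, and the invariant factors of ∂_1 are all 1, so H_0 = Z.
  H_1: rank ker ∂_1 − rank ∂_2 = (30 − 9) − 20 = 1, and ∂_2 has invariant factor 2 > 1, so H_1 = Z ⊕ Z_2.
  H_2: rank ker ∂_2 − rank ∂_3 = (20 − 20) − 0 = 0, and there is no ∂_3, so H_2 = 0.

(K is a triangulation of the Klein bottle.)

H_0 = Z,  H_1 = Z ⊕ Z_2,  H_2 = 0.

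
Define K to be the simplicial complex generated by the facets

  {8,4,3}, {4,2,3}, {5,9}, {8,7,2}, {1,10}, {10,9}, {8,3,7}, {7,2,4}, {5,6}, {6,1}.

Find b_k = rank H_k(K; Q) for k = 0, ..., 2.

Order the vertices as 1 < 2 < 3 < 4 < 5 < 6 < 7 < 8 < 9 < 10. Listing each simplex with vertices in this order, K has dimension 2 with simplices:

  0-simplices (10): [1], [2], [3], [4], [5], [6], [7], [8], [9], [10]
  1-simplices (15): [1,6], [1,10], [2,3], [2,4], [2,7], [2,8], [3,4], [3,7], [3,8], [4,7], [4,8], [5,6], [5,9], [7,8], [9,10]
  2-simplices (5): [2,3,4], [2,4,7], [2,7,8], [3,4,8], [3,7,8]

Hence C_0 ≅ Z^10, C_1 ≅ Z^15, C_2 ≅ Z^5.

Boundary ∂_1: C_1 → C_0 maps an edge to its endpoints' difference, ∂[p,q] = q − p.
This gives a 10×15 integer matrix of rank 8; reducing to Smith normal form yields diagonal entries (1,1,1,1,1,1,1,1).

∂_2: C_2 → C_1 sends each 2-simplex [p,q,r] to [q,r] − [p,r] + [p,q]. For instance
  ∂[2,3,4] = [3,4] − [2,4] + [2,3],
  ∂[3,7,8] = [7,8] − [3,8] + [3,7].
The resulting 15×5 matrix has rank 5, and its Smith normal form has invariant factors (1,1,1,1,1).

Now H_k = ker ∂_k / im ∂_{k+1}, so:

  H_0: rank C_0 − rank ∂_1 = 10 − 8 = 2, and the invariant factors of ∂_1 are all 1, so H_0 ≅ Z^2.
  H_1: rank ker ∂_1 − rank ∂_2 = (15 − 8) − 5 = 2, and the invariant factors of ∂_2 are all 1, so H_1 ≅ Z^2.
  H_2: rank ker ∂_2 − rank ∂_3 = (5 − 5) − 0 = 0, and there is no ∂_3, so H_2 ≅ 0.

(K is a triangulation of the disjoint union of the circle S^1 and the Möbius band.)

Hence the Betti numbers are b_0 = 2, b_1 = 2, b_2 = 0.

b_0 = 2, b_1 = 2, b_2 = 0.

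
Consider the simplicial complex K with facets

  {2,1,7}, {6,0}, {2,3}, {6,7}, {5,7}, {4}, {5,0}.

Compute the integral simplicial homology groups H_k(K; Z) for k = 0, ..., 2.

H_0 ≅ Z^2,  H_1 ≅ Z,  H_2 = 0.

K has 8 vertices, 8 edges, 1 triangle.
rank ∂_0 = 0, rank ∂_1 = 6 ⇒ b_0 = 8 − 0 − 6 = 2; all invariant factors of ∂_1 are 1 so no torsion. So H_0 = Z^2.
rank ∂_1 = 6, rank ∂_2 = 1 ⇒ b_1 = 8 − 6 − 1 = 1; all invariant factors of ∂_2 are 1 so no torsion. So H_1 = Z.
rank ∂_2 = 1, rank ∂_3 = 0 ⇒ b_2 = 1 − 1 − 0 = 0. So H_2 = 0.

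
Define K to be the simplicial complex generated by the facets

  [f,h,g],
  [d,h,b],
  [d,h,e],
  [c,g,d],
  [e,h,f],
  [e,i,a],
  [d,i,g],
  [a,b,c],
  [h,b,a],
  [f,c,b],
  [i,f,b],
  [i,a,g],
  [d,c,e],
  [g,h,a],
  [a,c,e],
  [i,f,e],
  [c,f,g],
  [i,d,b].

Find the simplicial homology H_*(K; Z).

H_0 = Z,  H_1 = Z^2,  H_2 = Z.

Fix the vertex order a < b < c < d < e < f < g < h < i and write every simplex with vertices in increasing order. Then dim K = 2 and the simplices of K are:

  0-simplices (9): a, b, c, d, e, f, g, h, i
  1-simplices (27): ab, ac, ae, ag, ah, ai, bc, bd, bf, bh, bi, cd, ce, cf, cg, de, dg, dh, di, ef, eh, ei, fg, fh, fi, gh, gi
  2-simplices (18): abc, abh, ace, aei, agh, agi, bcf, bdh, bdi, bfi, cde, cdg, cfg, deh, dgi, efh, efi, fgh

giving chain groups C_0 ≅ Z^9, C_1 ≅ Z^27, C_2 ≅ Z^18.

∂_1: C_1 → C_0 is given by ∂[p,q] = [q] − [p].
This gives a 9×27 integer matrix of rank 8; reducing to Smith normal form yields diagonal entries (1,1,1,1,1,1,1,1).

∂_2: C_2 → C_1 maps a triangle to the signed sum of its edges. For instance
  ∂agh = gh − ah + ag,
  ∂cfg = fg − cg + cf.
The 27×18 boundary matrix has rank 17 and Smith normal form diag(1,1,1,1,1,1,1,1,1,1,1,1,1,1,1,1,1).

Computing H_k = (kernel of ∂_k) / (image of ∂_{k+1}):

  H_0: rank C_0 − rank ∂_1 = 9 − 8 = 1, and the invariant factors of ∂_1 are all 1, so H_0 = Z.
  H_1: rank ker ∂_1 − rank ∂_2 = (27 − 8) − 17 = 2, and the invariant factors of ∂_2 are all 1, so H_1 = Z^2.
  H_2: rank ker ∂_2 − rank ∂_3 = (18 − 17) − 0 = 1, and there is no ∂_3, so H_2 = Z.

As a check, the Euler characteristic is 9 − 27 + 18 = 0, which agrees with 1 − 2 + 1 = 0.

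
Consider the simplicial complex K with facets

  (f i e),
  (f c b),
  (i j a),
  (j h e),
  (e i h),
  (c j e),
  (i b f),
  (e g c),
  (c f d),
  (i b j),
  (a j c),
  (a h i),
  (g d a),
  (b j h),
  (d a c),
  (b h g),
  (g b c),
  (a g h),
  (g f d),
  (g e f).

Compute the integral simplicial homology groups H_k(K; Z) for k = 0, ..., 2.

Take the total order a < b < c < d < e < f < g < h < i < j on the vertex set. Then K (dimension 2) consists of the simplices:

  0-simplices (10): a, b, c, d, e, f, g, h, i, j
  1-simplices (30): ac, ad, ag, ah, ai, aj, bc, bf, bg, bh, bi, bj, cd, ce, cf, cg, cj, df, dg, ef, eg, eh, ei, ej, fg, fi, gh, hi, hj, ij
  2-simplices (20): acd, acj, adg, agh, ahi, aij, bcf, bcg, bfi, bgh, bhj, bij, cdf, ceg, cej, dfg, efg, efi, ehi, ehj

Hence C_0 ≅ Z^10, C_1 ≅ Z^30, C_2 ≅ Z^20.

∂_1: C_1 → C_0 maps an edge to its endpoints' difference, ∂[p,q] = q − p. For instance
  ∂ah = h − a.
The resulting 10×30 matrix has rank 9, and its Smith normal form has invariant factors (1,1,1,1,1,1,1,1,1).

∂_2: C_2 → C_1 maps a triangle to the signed sum of its edges. For instance
  ∂efi = fi − ei + ef,
  ∂adg = dg − ag + ad.
The resulting 30×20 matrix has rank 20, and its Smith normal form has invariant factors (1,1,1,1,1,1,1,1,1,1,1,1,1,1,1,1,1,1,1,2).

Computing H_k = (kernel of ∂_k) / (image of ∂_{k+1}):

  H_0: rank C_0 − rank ∂_1 = 10 − 9 = 1, and the invariant factors of ∂_1 are all 1, so H_0 ≅ Z.
  H_1: rank ker ∂_1 − rank ∂_2 = (30 − 9) − 20 = 1, and ∂_2 has invariant factor 2 > 1, so H_1 ≅ Z ⊕ Z/2.
  H_2: rank ker ∂_2 − rank ∂_3 = (20 − 20) − 0 = 0, and there is no ∂_3, so H_2 ≅ 0.

As a check, the Euler characteristic is 10 − 30 + 20 = 0, which agrees with 1 − 1 + 0 = 0.
(K is a triangulation of the Klein bottle.)

H_0 = Z,  H_1 = Z ⊕ Z/2,  H_2 = 0.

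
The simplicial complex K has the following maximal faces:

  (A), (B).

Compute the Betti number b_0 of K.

b_0 = 2.

We work with the vertex ordering A < B. The simplices of K, each written with vertices in increasing order, are:

  0-simplices (2): A, B

giving chain groups C_0 ≅ Z^2.

Now H_k = ker ∂_k / im ∂_{k+1}, so:

  H_0: rank C_0 − rank ∂_1 = 2 − 0 = 2, and there is no ∂_1, so H_0 ≅ Z^2.

Hence the Betti numbers are b_0 = 2.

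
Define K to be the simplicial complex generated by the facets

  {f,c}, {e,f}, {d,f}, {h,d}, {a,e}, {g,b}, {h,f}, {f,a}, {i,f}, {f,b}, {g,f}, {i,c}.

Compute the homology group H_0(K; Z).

H_0 = Z.

Order the vertices as a < b < c < d < e < f < g < h < i. Listing each simplex with vertices in this order, K has dimension 1 with simplices:

  0-simplices (9): a, b, c, d, e, f, g, h, i
  1-simplices (12): ae, af, bf, bg, cf, ci, df, dh, ef, fg, fh, fi

so the chain groups are C_0 ≅ Z^9, C_1 ≅ Z^12.

Boundary ∂_1: C_1 → C_0 is given by ∂[p,q] = [q] − [p]. For instance
  ∂bf = f − b.
The 9×12 boundary matrix has rank 8 and Smith normal form diag(1,1,1,1,1,1,1,1).

Reading off H_k = ker ∂_k / im ∂_{k+1}:

  H_0: rank C_0 − rank ∂_1 = 9 − 8 = 1, and the invariant factors of ∂_1 are all 1, so H_0 = Z.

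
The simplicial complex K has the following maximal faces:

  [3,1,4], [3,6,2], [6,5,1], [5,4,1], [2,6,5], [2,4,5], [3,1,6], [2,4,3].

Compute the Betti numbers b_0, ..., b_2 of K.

We work with the vertex ordering 1 < 2 < 3 < 4 < 5 < 6. The simplices of K, each written with vertices in increasing order, are:

  0-simplices (6): [1], [2], [3], [4], [5], [6]
  1-simplices (12): [1,3], [1,4], [1,5], [1,6], [2,3], [2,4], [2,5], [2,6], [3,4], [3,6], [4,5], [5,6]
  2-simplices (8): [1,3,4], [1,3,6], [1,4,5], [1,5,6], [2,3,4], [2,3,6], [2,4,5], [2,5,6]

Hence C_0 ≅ Z^6, C_1 ≅ Z^12, C_2 ≅ Z^8.

∂_1: C_1 → C_0 is given by ∂[p,q] = [q] − [p]. For instance
  ∂[1,3] = [3] − [1].
As a 6×12 matrix over Z this has rank 5, with invariant factors (1,1,1,1,1).

∂_2: C_2 → C_1 acts by ∂[p,q,r] = [q,r] − [p,r] + [p,q]. For instance
  ∂[1,4,5] = [4,5] − [1,5] + [1,4],
  ∂[2,3,4] = [3,4] − [2,4] + [2,3].
As a 12×8 matrix over Z this has rank 7, with invariant factors (1,1,1,1,1,1,1).

From H_k ≅ ker(∂_k) / im(∂_{k+1}) we obtain:

  H_0: rank C_0 − rank ∂_1 = 6 − 5 = 1, and the invariant factors of ∂_1 are all 1, so H_0 = Z.
  H_1: rank ker ∂_1 − rank ∂_2 = (12 − 5) − 7 = 0, and the invariant factors of ∂_2 are all 1, so H_1 = 0.
  H_2: rank ker ∂_2 − rank ∂_3 = (8 − 7) − 0 = 1, and there is no ∂_3, so H_2 = Z.

Hence the Betti numbers are b_0 = 1, b_1 = 0, b_2 = 1.

b_0 = 1, b_1 = 0, b_2 = 1.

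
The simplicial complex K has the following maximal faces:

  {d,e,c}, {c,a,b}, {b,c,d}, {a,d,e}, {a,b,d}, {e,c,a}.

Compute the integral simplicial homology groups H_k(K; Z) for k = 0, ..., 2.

H_0 = Z,  H_1 = 0,  H_2 = Z.

We work with the vertex ordering a < b < c < d < e. The simplices of K, each written with vertices in increasing order, are:

  0-simplices (5): a, b, c, d, e
  1-simplices (9): ab, ac, ad, ae, bc, bd, cd, ce, de
  2-simplices (6): abc, abd, ace, ade, bcd, cde

Hence C_0 ≅ Z^5, C_1 ≅ Z^9, C_2 ≅ Z^6.

Boundary ∂_1: C_1 → C_0 is given by ∂[p,q] = [q] − [p]. For instance
  ∂bd = d − b.
This gives a 5×9 integer matrix of rank 4; reducing to Smith normal form yields diagonal entries (1,1,1,1).

The boundary map ∂_2: C_2 → C_1 maps a triangle to the signed sum of its edges. For instance
  ∂cde = de − ce + cd,
  ∂abd = bd − ad + ab.
As a 9×6 matrix over Z this has rank 5, with invariant factors (1,1,1,1,1).

Computing H_k = (kernel of ∂_k) / (image of ∂_{k+1}):

  H_0: rank C_0 − rank ∂_1 = 5 − 4 = 1, and the invariant factors of ∂_1 are all 1, so H_0 = Z.
  H_1: rank ker ∂_1 − rank ∂_2 = (9 − 4) − 5 = 0, and the invariant factors of ∂_2 are all 1, so H_1 = 0.
  H_2: rank ker ∂_2 − rank ∂_3 = (6 − 5) − 0 = 1, and there is no ∂_3, so H_2 = Z.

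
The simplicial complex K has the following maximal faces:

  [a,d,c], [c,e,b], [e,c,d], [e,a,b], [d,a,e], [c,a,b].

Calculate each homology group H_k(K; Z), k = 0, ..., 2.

H_0 = Z,  H_1 = 0,  H_2 = Z.

Order the vertices as a < b < c < d < e. Listing each simplex with vertices in this order, K has dimension 2 with simplices:

  0-simplices (5): a, b, c, d, e
  1-simplices (9): ab, ac, ad, ae, bc, be, cd, ce, de
  2-simplices (6): abc, abe, acd, ade, bce, cde

giving chain groups C_0 ≅ Z^5, C_1 ≅ Z^9, C_2 ≅ Z^6.

Boundary ∂_1: C_1 → C_0 maps an edge to its endpoints' difference, ∂[p,q] = q − p.
The resulting 5×9 matrix has rank 4, and its Smith normal form has invariant factors (1,1,1,1).

∂_2: C_2 → C_1 acts by ∂[p,q,r] = [q,r] − [p,r] + [p,q]. For instance
  ∂acd = cd − ad + ac,
  ∂ade = de − ae + ad.
The resulting 9×6 matrix has rank 5, and its Smith normal form has invariant factors (1,1,1,1,1).

Now H_k = ker ∂_k / im ∂_{k+1}, so:

  H_0: rank C_0 − rank ∂_1 = 5 − 4 = 1, and the invariant factors of ∂_1 are all 1, so H_0 ≅ Z.
  H_1: rank ker ∂_1 − rank ∂_2 = (9 − 4) − 5 = 0, and the invariant factors of ∂_2 are all 1, so H_1 ≅ 0.
  H_2: rank ker ∂_2 − rank ∂_3 = (6 − 5) − 0 = 1, and there is no ∂_3, so H_2 ≅ Z.

(K is a triangulation of the 2-sphere S^2.)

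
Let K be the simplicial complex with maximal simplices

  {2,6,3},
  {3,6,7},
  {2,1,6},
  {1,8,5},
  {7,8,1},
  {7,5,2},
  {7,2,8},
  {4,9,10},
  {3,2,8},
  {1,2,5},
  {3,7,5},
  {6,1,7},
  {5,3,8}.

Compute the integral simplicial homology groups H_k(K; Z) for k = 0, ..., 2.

H_0 ≅ Z^2,  H_1 ≅ Z/2,  H_2 = 0.

Take the total order 1 < 2 < 3 < 4 < 5 < 6 < 7 < 8 < 9 < 10 on the vertex set. Then K (dimension 2) consists of the simplices:

  0-simplices (10): [1], [2], [3], [4], [5], [6], [7], [8], [9], [10]
  1-simplices (21): [1,2], [1,5], [1,6], [1,7], [1,8], [2,3], [2,5], [2,6], [2,7], [2,8], [3,5], [3,6], [3,7], [3,8], [4,9], [4,10], [5,7], [5,8], [6,7], [7,8], [9,10]
  2-simplices (13): [1,2,5], [1,2,6], [1,5,8], [1,6,7], [1,7,8], [2,3,6], [2,3,8], [2,5,7], [2,7,8], [3,5,7], [3,5,8], [3,6,7], [4,9,10]

giving chain groups C_0 ≅ Z^10, C_1 ≅ Z^21, C_2 ≅ Z^13.

The boundary map ∂_1: C_1 → C_0 maps an edge to its endpoints' difference, ∂[p,q] = q − p.
The resulting 10×21 matrix has rank 8, and its Smith normal form has invariant factors (1,1,1,1,1,1,1,1).

Boundary ∂_2: C_2 → C_1 sends each 2-simplex [p,q,r] to [q,r] − [p,r] + [p,q]. For instance
  ∂[2,3,8] = [3,8] − [2,8] + [2,3],
  ∂[3,6,7] = [6,7] − [3,7] + [3,6].
The 21×13 boundary matrix has rank 13 and Smith normal form diag(1,1,1,1,1,1,1,1,1,1,1,1,2).

Now H_k = ker ∂_k / im ∂_{k+1}, so:

  H_0: rank C_0 − rank ∂_1 = 10 − 8 = 2, and the invariant factors of ∂_1 are all 1, so H_0 ≅ Z^2.
  H_1: rank ker ∂_1 − rank ∂_2 = (21 − 8) − 13 = 0, and ∂_2 has invariant factor 2 > 1, so H_1 ≅ Z/2.
  H_2: rank ker ∂_2 − rank ∂_3 = (13 − 13) − 0 = 0, and there is no ∂_3, so H_2 ≅ 0.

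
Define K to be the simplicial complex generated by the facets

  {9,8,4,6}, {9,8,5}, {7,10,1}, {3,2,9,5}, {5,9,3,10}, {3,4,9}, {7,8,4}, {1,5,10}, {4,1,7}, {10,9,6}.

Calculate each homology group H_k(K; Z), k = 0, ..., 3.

Fix the vertex order 1 < 2 < 3 < 4 < 5 < 6 < 7 < 8 < 9 < 10 and write every simplex with vertices in increasing order. Then dim K = 3 and the simplices of K are:

  0-simplices (10): [1], [2], [3], [4], [5], [6], [7], [8], [9], [10]
  1-simplices (25): (25 of them)
  2-simplices (18): (18 of them)
  3-simplices (3): [2,3,5,9], [3,5,9,10], [4,6,8,9]

Hence C_0 ≅ Z^10, C_1 ≅ Z^25, C_2 ≅ Z^18, C_3 ≅ Z^3.

The boundary map ∂_1: C_1 → C_0 sends each edge [p,q] (with p < q) to q − p. For instance
  ∂[7,8] = [8] − [7].
As a 10×25 matrix over Z this has rank 9, with invariant factors (1,1,1,1,1,1,1,1,1).

∂_2: C_2 → C_1 acts by ∂[p,q,r] = [q,r] − [p,r] + [p,q]. For instance
  ∂[1,5,10] = [5,10] − [1,10] + [1,5],
  ∂[6,9,10] = [9,10] − [6,10] + [6,9].
The 25×18 boundary matrix has rank 15 and Smith normal form diag(1,1,1,1,1,1,1,1,1,1,1,1,1,1,1).

The boundary map ∂_3: C_3 → C_2 sends each 3-simplex σ to the alternating sum Σ_i (−1)^i (σ with its i-th vertex removed). For instance
  ∂[3,5,9,10] = [5,9,10] − [3,9,10] + [3,5,10] − [3,5,9],
  ∂[2,3,5,9] = [3,5,9] − [2,5,9] + [2,3,9] − [2,3,5].
This gives a 18×3 integer matrix of rank 3; reducing to Smith normal form yields diagonal entries (1,1,1).

Now H_k = ker ∂_k / im ∂_{k+1}, so:

  H_0: rank C_0 − rank ∂_1 = 10 − 9 = 1, and the invariant factors of ∂_1 are all 1, so H_0 = Z.
  H_1: rank ker ∂_1 − rank ∂_2 = (25 − 9) − 15 = 1, and the invariant factors of ∂_2 are all 1, so H_1 = Z.
  H_2: rank ker ∂_2 − rank ∂_3 = (18 − 15) − 3 = 0, and the invariant factors of ∂_3 are all 1, so H_2 = 0.
  H_3: rank ker ∂_3 − rank ∂_4 = (3 − 3) − 0 = 0, and there is no ∂_4, so H_3 = 0.

H_0 ≅ Z,  H_1 ≅ Z,  H_2 = 0,  H_3 = 0.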